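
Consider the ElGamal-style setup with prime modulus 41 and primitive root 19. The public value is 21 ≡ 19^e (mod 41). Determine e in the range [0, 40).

Successive powers of 19 modulo 41:
  19^0=1  19^1=19  19^2=33  19^3=12  19^4=23  19^5=27
  19^6=21
So 19^6 ≡ 21 (mod 41), giving e = 6.

6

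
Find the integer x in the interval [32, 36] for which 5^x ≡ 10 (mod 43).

Compute 5^32 mod 43 = 9, then multiply by 5 repeatedly:
  5^32=9  5^33=2  5^34=10
Found 10 at exponent 34.

34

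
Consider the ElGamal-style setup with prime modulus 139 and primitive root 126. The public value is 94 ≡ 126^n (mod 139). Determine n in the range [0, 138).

Baby-step giant-step with m = ceil(sqrt(138)) = 12.
Baby table (126^j mod 139 for j=0..11):
  0:1  1:126  2:30  3:27  4:66  5:115  6:34  7:114
  8:47  9:84  10:20  11:18
Giant step factor: 126^(-12) ≡ 79 (mod 139).
Scan 94·79^i mod 139 for i = 0, 1, …:
  i=0: 94   i=1: 59   i=2: 74   i=3: 8
  i=4: 76   i=5: 27
Match at i=5, j=3: n = 5·12 + 3 = 63.

63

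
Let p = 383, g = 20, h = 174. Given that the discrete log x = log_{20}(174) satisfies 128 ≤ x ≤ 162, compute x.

Compute 20^128 mod 383 = 248, then multiply by 20 repeatedly:
  20^128=248  20^129=364  20^130=3  20^131=60  20^132=51
  20^133=254  20^134=101  20^135=105  20^136=185  20^137=253
  20^138=81  20^139=88  20^140=228  20^141=347  20^142=46
  20^143=154  20^144=16  20^145=320  20^146=272  20^147=78
  20^148=28  20^149=177  20^150=93  20^151=328  20^152=49
  20^153=214  20^154=67  20^155=191  20^156=373  20^157=183
  20^158=213  20^159=47  20^160=174
Found 174 at exponent 160.

160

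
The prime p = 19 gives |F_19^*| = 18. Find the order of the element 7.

The order of 7 must divide p − 1 = 18 = 2 · 3^2.
Divisors: 1, 2, 3, 6, 9, 18.
Check each in increasing order: 7^1 ≡ 7;  7^2 ≡ 11;  7^3 ≡ 1.
Smallest exponent giving 1 is 3.

3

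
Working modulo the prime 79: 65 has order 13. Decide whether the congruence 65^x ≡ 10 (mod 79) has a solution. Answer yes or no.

⟨65⟩ has order 13; its elements mod 79 are {1, 8, 10, 18, 21, 22, 38, 46, 52, 62, 64, 65, 67}.
10 is in this set.

yes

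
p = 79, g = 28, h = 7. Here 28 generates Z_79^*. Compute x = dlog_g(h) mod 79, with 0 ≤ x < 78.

29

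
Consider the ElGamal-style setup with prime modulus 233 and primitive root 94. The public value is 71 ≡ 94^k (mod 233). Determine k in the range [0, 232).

Successive powers of 94 modulo 233:
  94^0=1  94^1=94  94^2=215  94^3=172  94^4=91  94^5=166
  94^6=226  94^7=41  94^8=126  94^9=194  94^10=62  94^11=3
  94^12=49  94^13=179  94^14=50  94^15=40  94^16=32  94^17=212
  94^18=123  94^19=145  94^20=116  94^21=186  94^22=9  94^23=147
  94^24=71
So 94^24 ≡ 71 (mod 233), giving k = 24.

24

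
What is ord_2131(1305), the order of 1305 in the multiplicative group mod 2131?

2130

The order of 1305 must divide p − 1 = 2130 = 2 · 3 · 5 · 71.
Divisors: 1, 2, 3, 5, 6, 10, 15, 30, 71, 142, 213, 355, 426, 710, 1065, 2130.
Check each in increasing order: 1305^1 ≡ 1305;  1305^2 ≡ 356;  1305^3 ≡ 22;  1305^5 ≡ 1439;  1305^6 ≡ 484;  1305^10 ≡ 1520;  1305^15 ≡ 874;  1305^30 ≡ 978;  1305^71 ≡ 1599;  1305^142 ≡ 1732;  1305^213 ≡ 1299;  1305^355 ≡ 1663;  1305^426 ≡ 1780;  1305^710 ≡ 1662;  1305^1065 ≡ 2130;  1305^2130 ≡ 1.
Smallest exponent giving 1 is 2130.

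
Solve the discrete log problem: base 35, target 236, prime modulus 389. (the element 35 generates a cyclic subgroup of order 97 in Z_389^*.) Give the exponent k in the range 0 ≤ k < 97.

Baby-step giant-step with m = ceil(sqrt(97)) = 10.
Baby table (35^j mod 389 for j=0..9):
  0:1  1:35  2:58  3:85  4:252  5:262  6:223  7:25
  8:97  9:283
Giant step factor: 35^(-10) ≡ 67 (mod 389).
Scan 236·67^i mod 389 for i = 0, 1, …:
  i=0: 236   i=1: 252
Match at i=1, j=4: k = 1·10 + 4 = 14.

14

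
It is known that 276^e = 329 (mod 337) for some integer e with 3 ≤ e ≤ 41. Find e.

Compute 276^3 mod 337 = 157, then multiply by 276 repeatedly:
  276^3=157  276^4=196  276^5=176  276^6=48  276^7=105
  276^8=335  276^9=122  276^10=309  276^11=23  276^12=282
  276^13=322  276^14=241  276^15=127  276^16=4  276^17=93
  276^18=56  276^19=291  276^20=110  276^21=30  276^22=192
  276^23=83  276^24=329
Found 329 at exponent 24.

24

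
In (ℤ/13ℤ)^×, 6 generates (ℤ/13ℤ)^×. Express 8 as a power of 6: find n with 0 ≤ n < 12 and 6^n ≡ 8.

3

Successive powers of 6 modulo 13:
  6^0=1  6^1=6  6^2=10  6^3=8
So 6^3 ≡ 8 (mod 13), giving n = 3.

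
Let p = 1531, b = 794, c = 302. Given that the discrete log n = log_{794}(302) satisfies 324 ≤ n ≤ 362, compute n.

342

Compute 794^324 mod 1531 = 870, then multiply by 794 repeatedly:
  794^324=870  794^325=299  794^326=101  794^327=582  794^328=1277
  794^329=416  794^330=1139  794^331=1076  794^332=46  794^333=1311
  794^334=1385  794^335=432  794^336=64  794^337=293  794^338=1461
  794^339=1067  794^340=555  794^341=1273  794^342=302
Found 302 at exponent 342.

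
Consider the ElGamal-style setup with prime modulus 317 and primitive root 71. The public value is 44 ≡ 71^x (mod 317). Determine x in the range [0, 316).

98

Baby-step giant-step with m = ceil(sqrt(316)) = 18.
Baby table (71^j mod 317 for j=0..17):
  0:1  1:71  2:286  3:18  4:10  5:76  6:7  7:180
  8:100  9:126  10:70  11:215  12:49  13:309  14:66  15:248
  16:173  17:237
Giant step factor: 71^(-18) ≡ 61 (mod 317).
Scan 44·61^i mod 317 for i = 0, 1, …:
  i=0: 44   i=1: 148   i=2: 152   i=3: 79
  i=4: 64   i=5: 100
Match at i=5, j=8: x = 5·18 + 8 = 98.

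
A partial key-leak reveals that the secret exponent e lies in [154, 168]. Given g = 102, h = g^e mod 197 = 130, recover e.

163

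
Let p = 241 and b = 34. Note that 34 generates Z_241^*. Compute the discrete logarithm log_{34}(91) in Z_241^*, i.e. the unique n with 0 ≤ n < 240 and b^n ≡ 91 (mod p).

48

Baby-step giant-step with m = ceil(sqrt(240)) = 16.
Baby table (34^j mod 241 for j=0..15):
  0:1  1:34  2:192  3:21  4:232  5:176  6:200  7:52
  8:81  9:103  10:128  11:14  12:235  13:37  14:53  15:115
Giant step factor: 34^(-16) ≡ 183 (mod 241).
Scan 91·183^i mod 241 for i = 0, 1, …:
  i=0: 91   i=1: 24   i=2: 54   i=3: 1
Match at i=3, j=0: n = 3·16 + 0 = 48.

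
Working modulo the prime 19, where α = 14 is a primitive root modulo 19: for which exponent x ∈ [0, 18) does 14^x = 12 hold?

15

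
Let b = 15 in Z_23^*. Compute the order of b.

22

The order of 15 must divide p − 1 = 22 = 2 · 11.
Divisors: 1, 2, 11, 22.
Check each in increasing order: 15^1 ≡ 15;  15^2 ≡ 18;  15^11 ≡ 22;  15^22 ≡ 1.
Smallest exponent giving 1 is 22.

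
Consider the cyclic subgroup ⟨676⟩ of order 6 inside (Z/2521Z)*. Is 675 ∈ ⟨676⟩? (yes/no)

yes

⟨676⟩ has order 6; its elements mod 2521 are {1, 675, 676, 1845, 1846, 2520}.
675 is in this set.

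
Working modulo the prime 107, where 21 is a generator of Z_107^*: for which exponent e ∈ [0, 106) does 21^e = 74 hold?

51

Baby-step giant-step with m = ceil(sqrt(106)) = 11.
Baby table (21^j mod 107 for j=0..10):
  0:1  1:21  2:13  3:59  4:62  5:18  6:57  7:20
  8:99  9:46  10:3
Giant step factor: 21^(-11) ≡ 17 (mod 107).
Scan 74·17^i mod 107 for i = 0, 1, …:
  i=0: 74   i=1: 81   i=2: 93   i=3: 83
  i=4: 20
Match at i=4, j=7: e = 4·11 + 7 = 51.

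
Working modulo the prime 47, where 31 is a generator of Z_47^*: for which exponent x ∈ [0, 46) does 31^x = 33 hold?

9

Baby-step giant-step with m = ceil(sqrt(46)) = 7.
Baby table (31^j mod 47 for j=0..6):
  0:1  1:31  2:21  3:40  4:18  5:41  6:2
Giant step factor: 31^(-7) ≡ 22 (mod 47).
Scan 33·22^i mod 47 for i = 0, 1, …:
  i=0: 33   i=1: 21
Match at i=1, j=2: x = 1·7 + 2 = 9.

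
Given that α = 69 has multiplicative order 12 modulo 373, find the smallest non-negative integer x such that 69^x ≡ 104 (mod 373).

9

Successive powers of 69 modulo 373:
  69^0=1  69^1=69  69^2=285  69^3=269  69^4=284  69^5=200
  69^6=372  69^7=304  69^8=88  69^9=104
So 69^9 ≡ 104 (mod 373), giving x = 9.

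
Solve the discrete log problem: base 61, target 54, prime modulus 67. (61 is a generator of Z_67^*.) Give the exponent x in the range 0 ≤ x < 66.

Baby-step giant-step with m = ceil(sqrt(66)) = 9.
Baby table (61^j mod 67 for j=0..8):
  0:1  1:61  2:36  3:52  4:23  5:63  6:24  7:57
  8:60
Giant step factor: 61^(-9) ≡ 8 (mod 67).
Scan 54·8^i mod 67 for i = 0, 1, …:
  i=0: 54   i=1: 30   i=2: 39   i=3: 44
  i=4: 17   i=5: 2   i=6: 16   i=7: 61
Match at i=7, j=1: x = 7·9 + 1 = 64.

64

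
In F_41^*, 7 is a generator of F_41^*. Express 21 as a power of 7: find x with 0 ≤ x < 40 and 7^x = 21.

26

Successive powers of 7 modulo 41:
  7^0=1  7^1=7  7^2=8  7^3=15  7^4=23  7^5=38
  7^6=20  7^7=17  7^8=37  7^9=13  7^10=9  7^11=22
  7^12=31  7^13=12  7^14=2  7^15=14  7^16=16  7^17=30
  7^18=5  7^19=35  7^20=40  7^21=34  7^22=33  7^23=26
  7^24=18  7^25=3  7^26=21
So 7^26 ≡ 21 (mod 41), giving x = 26.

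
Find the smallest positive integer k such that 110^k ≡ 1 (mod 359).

The order of 110 must divide p − 1 = 358 = 2 · 179.
Divisors: 1, 2, 179, 358.
Check each in increasing order: 110^1 ≡ 110;  110^2 ≡ 253;  110^179 ≡ 1.
Smallest exponent giving 1 is 179.

179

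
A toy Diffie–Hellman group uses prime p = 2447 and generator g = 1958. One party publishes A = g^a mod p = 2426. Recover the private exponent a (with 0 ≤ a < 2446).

Baby-step giant-step with m = ceil(sqrt(2446)) = 50.
Baby table (1958^j mod 2447 for j=0..49):
  0:1  1:1958  2:1762  3:2173  4:1848  5:1718  6:1666  7:177
  8:1539  9:1105  10:442  11:1645  12:658  13:1242  14:1965  15:786
  16:2272  17:2377  18:2419  19:1457  20:2051  21:331  22:2090  23:836
  24:2292  25:2385  26:954  27:871  28:2306  29:433  30:1152  31:1929
  32:1261  33:15  34:6  35:1960  36:784  37:803  38:1300  39:520
  40:208  41:1062  42:1893  43:1736  44:205  45:82  46:1501  47:111
  48:2002  49:2269
Giant step factor: 1958^(-50) ≡ 543 (mod 2447).
Scan 2426·543^i mod 2447 for i = 0, 1, …:
  i=0: 2426   i=1: 832   i=2: 1528   i=3: 171
  i=4: 2314   i=5: 1191   i=6: 705   i=7: 1083
  i=8: 789   i=9: 202   i=10: 2018   i=11: 1965
Match at i=11, j=14: a = 11·50 + 14 = 564.

564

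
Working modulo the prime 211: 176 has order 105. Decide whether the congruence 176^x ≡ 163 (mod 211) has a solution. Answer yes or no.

yes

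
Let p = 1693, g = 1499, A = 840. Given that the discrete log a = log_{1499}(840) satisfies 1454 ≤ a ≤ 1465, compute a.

1459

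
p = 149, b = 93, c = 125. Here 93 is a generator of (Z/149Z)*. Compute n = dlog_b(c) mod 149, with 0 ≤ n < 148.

Baby-step giant-step with m = ceil(sqrt(148)) = 13.
Baby table (93^j mod 149 for j=0..12):
  0:1  1:93  2:7  3:55  4:49  5:87  6:45  7:13
  8:17  9:91  10:119  11:41  12:88
Giant step factor: 93^(-13) ≡ 27 (mod 149).
Scan 125·27^i mod 149 for i = 0, 1, …:
  i=0: 125   i=1: 97   i=2: 86   i=3: 87
Match at i=3, j=5: n = 3·13 + 5 = 44.

44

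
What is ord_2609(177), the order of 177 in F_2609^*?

1304

The order of 177 must divide p − 1 = 2608 = 2^4 · 163.
Divisors: 1, 2, 4, 8, 16, 163, 326, 652, 1304, 2608.
Check each in increasing order: 177^1 ≡ 177;  177^2 ≡ 21;  177^4 ≡ 441;  177^8 ≡ 1415;  177^16 ≡ 1122;  177^163 ≡ 1059;  177^326 ≡ 2220;  177^652 ≡ 2608;  177^1304 ≡ 1.
Smallest exponent giving 1 is 1304.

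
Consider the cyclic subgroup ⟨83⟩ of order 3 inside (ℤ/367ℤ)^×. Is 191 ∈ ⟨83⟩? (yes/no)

no

⟨83⟩ has order 3; its elements mod 367 are {1, 83, 283}.
191 is not in this set.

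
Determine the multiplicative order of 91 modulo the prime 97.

The order of 91 must divide p − 1 = 96 = 2^5 · 3.
Divisors: 1, 2, 3, 4, 6, 8, 12, 16, 24, 32, 48, 96.
Check each in increasing order: 91^1 ≡ 91;  91^2 ≡ 36;  91^3 ≡ 75;  91^4 ≡ 35;  91^6 ≡ 96;  91^8 ≡ 61;  91^12 ≡ 1.
Smallest exponent giving 1 is 12.

12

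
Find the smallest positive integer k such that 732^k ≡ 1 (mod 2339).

334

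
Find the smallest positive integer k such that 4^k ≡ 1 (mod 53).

26

The order of 4 must divide p − 1 = 52 = 2^2 · 13.
Divisors: 1, 2, 4, 13, 26, 52.
Check each in increasing order: 4^1 ≡ 4;  4^2 ≡ 16;  4^4 ≡ 44;  4^13 ≡ 52;  4^26 ≡ 1.
Smallest exponent giving 1 is 26.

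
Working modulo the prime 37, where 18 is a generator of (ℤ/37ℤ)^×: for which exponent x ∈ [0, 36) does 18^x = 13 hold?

Successive powers of 18 modulo 37:
  18^0=1  18^1=18  18^2=28  18^3=23  18^4=7  18^5=15
  18^6=11  18^7=13
So 18^7 ≡ 13 (mod 37), giving x = 7.

7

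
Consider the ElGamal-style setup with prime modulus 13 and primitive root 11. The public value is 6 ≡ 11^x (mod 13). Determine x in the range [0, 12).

11

Successive powers of 11 modulo 13:
  11^0=1  11^1=11  11^2=4  11^3=5  11^4=3  11^5=7
  11^6=12  11^7=2  11^8=9  11^9=8  11^10=10  11^11=6
So 11^11 ≡ 6 (mod 13), giving x = 11.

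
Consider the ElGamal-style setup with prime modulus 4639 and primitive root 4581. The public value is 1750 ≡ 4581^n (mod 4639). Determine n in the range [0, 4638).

Baby-step giant-step with m = ceil(sqrt(4638)) = 69.
Baby table (4581^j mod 4639 for j=0..68):
  0:1  1:4581  2:3364  3:4365  4:1975  5:1425  6:852  7:1613
  8:3865  9:3141  10:3382  11:3321  12:2220  13:1132  14:3929  15:4068
  16:645  17:4341  18:3367  19:4191  20:2789  21:603  22:2138  23:1249
  24:1782  25:3341  26:1060  27:3466  28:3088  29:1817  30:1311  31:2825
  32:3154  33:2628  34:663  35:3297  36:3612  37:3898  38:1227  39:3058
  40:3557  41:2449  42:1767  43:4211  44:1629  45:2937  46:1297  47:3637
  48:2448  49:1825  50:847  51:1903  52:962  53:4511  54:2785  55:835
  56:2599  57:2345  58:3160  59:2280  60:2291  61:1653  62:1545  63:3170
  64:1700  65:3458  66:3552  67:2739  68:3503
Giant step factor: 4581^(-69) ≡ 3659 (mod 4639).
Scan 1750·3659^i mod 4639 for i = 0, 1, …:
  i=0: 1750   i=1: 1430   i=2: 4217   i=3: 689
  i=4: 2074   i=5: 4001   i=6: 3614   i=7: 2476
  i=8: 4356   i=9: 3639     …   i=59: 2435
  i=60: 2785
Match at i=60, j=54: n = 60·69 + 54 = 4194.

4194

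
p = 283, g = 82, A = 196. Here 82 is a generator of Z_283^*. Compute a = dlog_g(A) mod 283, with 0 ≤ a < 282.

88

Baby-step giant-step with m = ceil(sqrt(282)) = 17.
Baby table (82^j mod 283 for j=0..16):
  0:1  1:82  2:215  3:84  4:96  5:231  6:264  7:140
  8:160  9:102  10:157  11:139  12:78  13:170  14:73  15:43
  16:130
Giant step factor: 82^(-17) ≡ 3 (mod 283).
Scan 196·3^i mod 283 for i = 0, 1, …:
  i=0: 196   i=1: 22   i=2: 66   i=3: 198
  i=4: 28   i=5: 84
Match at i=5, j=3: a = 5·17 + 3 = 88.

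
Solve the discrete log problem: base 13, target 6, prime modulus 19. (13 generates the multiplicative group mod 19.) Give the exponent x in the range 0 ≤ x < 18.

10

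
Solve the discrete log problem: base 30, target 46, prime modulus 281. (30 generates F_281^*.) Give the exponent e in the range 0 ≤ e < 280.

271

Baby-step giant-step with m = ceil(sqrt(280)) = 17.
Baby table (30^j mod 281 for j=0..16):
  0:1  1:30  2:57  3:24  4:158  5:244  6:14  7:139
  8:236  9:55  10:245  11:44  12:196  13:260  14:213  15:208
  16:58
Giant step factor: 30^(-17) ≡ 255 (mod 281).
Scan 46·255^i mod 281 for i = 0, 1, …:
  i=0: 46   i=1: 209   i=2: 186   i=3: 222
  i=4: 129   i=5: 18   i=6: 94   i=7: 85
  i=8: 38   i=9: 136     …   i=14: 41
  i=15: 58
Match at i=15, j=16: e = 15·17 + 16 = 271.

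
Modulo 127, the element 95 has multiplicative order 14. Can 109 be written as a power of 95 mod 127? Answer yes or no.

no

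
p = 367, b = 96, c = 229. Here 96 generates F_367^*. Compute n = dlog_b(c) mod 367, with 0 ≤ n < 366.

48

Baby-step giant-step with m = ceil(sqrt(366)) = 20.
Baby table (96^j mod 367 for j=0..19):
  0:1  1:96  2:41  3:266  4:213  5:263  6:292  7:140
  8:228  9:235  10:173  11:93  12:120  13:143  14:149  15:358
  16:237  17:365  18:175  19:285
Giant step factor: 96^(-20) ≡ 129 (mod 367).
Scan 229·129^i mod 367 for i = 0, 1, …:
  i=0: 229   i=1: 181   i=2: 228
Match at i=2, j=8: n = 2·20 + 8 = 48.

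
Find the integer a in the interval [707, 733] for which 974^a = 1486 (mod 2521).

723

Compute 974^707 mod 2521 = 805, then multiply by 974 repeatedly:
  974^707=805  974^708=39  974^709=171  974^710=168  974^711=2288
  974^712=2469  974^713=2293  974^714=2297  974^715=1151  974^716=1750
  974^717=304  974^718=1139  974^719=146  974^720=1028  974^721=435
  974^722=162  974^723=1486
Found 1486 at exponent 723.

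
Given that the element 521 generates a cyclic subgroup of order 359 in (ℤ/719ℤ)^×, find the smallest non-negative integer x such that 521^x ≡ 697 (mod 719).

44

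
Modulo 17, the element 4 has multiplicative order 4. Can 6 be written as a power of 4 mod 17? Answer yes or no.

⟨4⟩ has order 4; its elements mod 17 are {1, 4, 13, 16}.
6 is not in this set.

no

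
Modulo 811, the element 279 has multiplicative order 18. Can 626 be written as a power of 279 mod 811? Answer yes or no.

⟨279⟩ has order 18; its elements mod 811 are {1, 15, 54, 130, 131, 225, 279, 328, 343, 468, 483, 532, 586, 680, 681, 757, 796, 810}.
626 is not in this set.

no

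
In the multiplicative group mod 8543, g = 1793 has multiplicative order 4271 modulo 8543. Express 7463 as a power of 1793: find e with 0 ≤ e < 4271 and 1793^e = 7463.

Baby-step giant-step with m = ceil(sqrt(4271)) = 66.
Baby table (1793^j mod 8543 for j=0..65):
  0:1  1:1793  2:2681  3:5867  4:3098  5:1764  6:1942  7:5005
  8:3815  9:5895  10:2044  11:8488  12:3901  13:6319  14:1949  15:470
  16:5496  17:4249  18:6644  19:3750  20:409  21:7182  22:3025  23:7563
  24:2718  25:3864  26:8322  27:5268  28:5509  29:1929  30:7325  31:3134
  32:6511  33:4485  34:2642  35:4284  36:1055  37:3612  38:722  39:4553
  40:4964  41:7189  42:7033  43:701  44:1072  45:8464  46:3584  47:1776
  48:6372  49:3005  50:5875  51:356  52:6126  53:6163  54:4160  55:841
  56:4345  57:7912  58:4836  59:8346  60:5585  61:1509  62:6049  63:4790
  64:2755  65:1861
Giant step factor: 1793^(-66) ≡ 1127 (mod 8543).
Scan 7463·1127^i mod 8543 for i = 0, 1, …:
  i=0: 7463   i=1: 4489   i=2: 1647   i=3: 2338
  i=4: 3682   i=5: 6259   i=6: 5918   i=7: 6046
  i=8: 5071   i=9: 8293     …   i=13: 4491
  i=14: 3901
Match at i=14, j=12: e = 14·66 + 12 = 936.

936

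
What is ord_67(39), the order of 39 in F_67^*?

33

The order of 39 must divide p − 1 = 66 = 2 · 3 · 11.
Divisors: 1, 2, 3, 6, 11, 22, 33, 66.
Check each in increasing order: 39^1 ≡ 39;  39^2 ≡ 47;  39^3 ≡ 24;  39^6 ≡ 40;  39^11 ≡ 29;  39^22 ≡ 37;  39^33 ≡ 1.
Smallest exponent giving 1 is 33.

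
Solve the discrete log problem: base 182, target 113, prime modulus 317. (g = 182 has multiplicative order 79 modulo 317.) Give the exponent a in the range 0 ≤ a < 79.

16

Baby-step giant-step with m = ceil(sqrt(79)) = 9.
Baby table (182^j mod 317 for j=0..8):
  0:1  1:182  2:156  3:179  4:244  5:28  6:24  7:247
  8:257
Giant step factor: 182^(-9) ≡ 221 (mod 317).
Scan 113·221^i mod 317 for i = 0, 1, …:
  i=0: 113   i=1: 247
Match at i=1, j=7: a = 1·9 + 7 = 16.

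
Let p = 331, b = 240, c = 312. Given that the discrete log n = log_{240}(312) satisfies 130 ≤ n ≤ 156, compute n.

149

Compute 240^130 mod 331 = 131, then multiply by 240 repeatedly:
  240^130=131  240^131=326  240^132=124  240^133=301  240^134=82
  240^135=151  240^136=161  240^137=244  240^138=304  240^139=140
  240^140=169  240^141=178  240^142=21  240^143=75  240^144=126
  240^145=119  240^146=94  240^147=52  240^148=233  240^149=312
Found 312 at exponent 149.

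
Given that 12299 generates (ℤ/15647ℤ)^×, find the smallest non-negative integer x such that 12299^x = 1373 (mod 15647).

7407

Baby-step giant-step with m = ceil(sqrt(15646)) = 126.
Baby table (12299^j mod 15647 for j=0..125):
  0:1  1:12299  2:5852  3:13195  4:10268  5:14842  6:3856  7:14534
  8:2338  9:11523  10:6498  11:9673  12:4086  13:11197  14:2656  15:10855
  16:5441  17:12287  18:14734  19:5559  20:8398  21:1155  22:13516  23:15203
  24:47  25:14761  26:9045  27:9932  28:13186  29:9106  30:9115  31:10277
  32:357  33:9583  34:8113  35:868  36:4278  37:9908  38:15303  39:9481
  40:5375  41:14197  42:4030  43:10921  44:3531  45:7344  46:9372  47:10426
  48:2209  49:5299  50:2646  51:13041  52:9509  53:5513  54:5936  55:13609
  56:1132  57:12285  58:5783  59:9502  60:13302  61:11913  62:15126  63:7491
  64:2273  65:10085  66:1646  67:12583  68:9487  69:934  70:2368  71:4965
  72:9941  73:14348  74:14833  75:2694  76:8807  77:8759  78:12993  79:13743
  80:6263  81:14103  82:5802  83:8478  84:14961  85:12266  86:6807  87:7843
  88:12949  89:4585  90:14774  91:12462  92:7773  93:12604  94:1767  95:14297
  96:13464  97:1535  98:8683  99:1442  100:7107  101:4851  102:438  103:4394
  104:12715  105:5667  106:6695  107:7291  108:14699  109:13210  110:6989  111:8740
  112:14017  113:12084  114:5910  115:6775  116:5450  117:13449  118:4814  119:14785
  120:6928  121:9557  122:1279  123:5186  124:5442  125:8939
Giant step factor: 12299^(-126) ≡ 14120 (mod 15647).
Scan 1373·14120^i mod 15647 for i = 0, 1, …:
  i=0: 1373   i=1: 127   i=2: 9482   i=3: 10108
  i=4: 8673   i=5: 9338   i=6: 10938   i=7: 8670
  i=8: 13919   i=9: 9960     …   i=57: 2653
  i=58: 1442
Match at i=58, j=99: x = 58·126 + 99 = 7407.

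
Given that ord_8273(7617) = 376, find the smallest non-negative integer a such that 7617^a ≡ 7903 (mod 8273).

280

Baby-step giant-step with m = ceil(sqrt(376)) = 20.
Baby table (7617^j mod 8273 for j=0..19):
  0:1  1:7617  2:140  3:7436  4:3054  5:6915  6:5637  7:159
  8:3245  9:5714  10:7558  11:5752  12:7449  13:2799  14:462  15:3029
  16:6769  17:2137  18:4538  19:1352
Giant step factor: 7617^(-20) ≡ 8166 (mod 8273).
Scan 7903·8166^i mod 8273 for i = 0, 1, …:
  i=0: 7903   i=1: 6498   i=2: 7919   i=3: 4786
  i=4: 824   i=5: 2835   i=6: 2756   i=7: 2936
  i=8: 222   i=9: 1065     …   i=13: 6572
  i=14: 1
Match at i=14, j=0: a = 14·20 + 0 = 280.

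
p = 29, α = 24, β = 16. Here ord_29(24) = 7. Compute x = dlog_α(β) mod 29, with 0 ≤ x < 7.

4

Successive powers of 24 modulo 29:
  24^0=1  24^1=24  24^2=25  24^3=20  24^4=16
So 24^4 ≡ 16 (mod 29), giving x = 4.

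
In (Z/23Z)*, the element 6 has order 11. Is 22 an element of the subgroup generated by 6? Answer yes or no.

22 ∈ ⟨6⟩ iff 22^11 ≡ 1 (mod 23), since |⟨6⟩| = 11.
22^11 mod 23 = 22.
Since 22 ≠ 1, 22 does not lie in the subgroup.

no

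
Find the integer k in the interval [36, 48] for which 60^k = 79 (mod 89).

Compute 60^36 mod 89 = 22, then multiply by 60 repeatedly:
  60^36=22  60^37=74  60^38=79
Found 79 at exponent 38.

38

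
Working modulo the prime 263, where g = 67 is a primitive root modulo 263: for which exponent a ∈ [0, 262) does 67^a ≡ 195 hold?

111

Baby-step giant-step with m = ceil(sqrt(262)) = 17.
Baby table (67^j mod 263 for j=0..16):
  0:1  1:67  2:18  3:154  4:61  5:142  6:46  7:189
  8:39  9:246  10:176  11:220  12:12  13:15  14:216  15:7
  16:206
Giant step factor: 67^(-17) ≡ 215 (mod 263).
Scan 195·215^i mod 263 for i = 0, 1, …:
  i=0: 195   i=1: 108   i=2: 76   i=3: 34
  i=4: 209   i=5: 225   i=6: 246
Match at i=6, j=9: a = 6·17 + 9 = 111.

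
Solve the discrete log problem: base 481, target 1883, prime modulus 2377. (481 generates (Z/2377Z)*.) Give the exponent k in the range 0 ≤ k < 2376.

1960

Baby-step giant-step with m = ceil(sqrt(2376)) = 49.
Baby table (481^j mod 2377 for j=0..48):
  0:1  1:481  2:792  3:632  4:2113  5:1374  6:88  7:1919
  8:763  9:945  10:538  11:2062  12:613  13:105  14:588  15:2342
  16:2181  17:804  18:1650  19:2109  20:1827  21:1674  22:1768  23:1819
  24:203  25:186  26:1517  27:2315  28:1079  29:813  30:1225  31:2106
  32:384  33:1675  34:2249  35:234  36:835  37:2299  38:514  39:26
  40:621  41:1576  42:2170  43:267  44:69  45:2288  46:2354  47:822
  48:800
Giant step factor: 481^(-49) ≡ 1362 (mod 2377).
Scan 1883·1362^i mod 2377 for i = 0, 1, …:
  i=0: 1883   i=1: 2240   i=2: 1189   i=3: 681
  i=4: 492   i=5: 2167   i=6: 1597   i=7: 159
  i=8: 251   i=9: 1951     …   i=39: 2103
  i=40: 1
Match at i=40, j=0: k = 40·49 + 0 = 1960.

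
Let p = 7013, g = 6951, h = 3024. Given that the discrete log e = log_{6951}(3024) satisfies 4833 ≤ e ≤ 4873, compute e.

Compute 6951^4833 mod 7013 = 3436, then multiply by 6951 repeatedly:
  6951^4833=3436  6951^4834=4371  6951^4835=2505  6951^4836=5989  6951^4837=371
  6951^4838=5050  6951^4839=2485  6951^4840=216  6951^4841=634  6951^4842=2770
  6951^4843=3585  6951^4844=2146  6951^4845=195  6951^4846=1936  6951^4847=6202
  6951^4848=1191  6951^4849=3301  6951^4850=5728  6951^4851=2527  6951^4852=4625
  6951^4853=783  6951^4854=545  6951^4855=1275  6951^4856=5106  6951^4857=6026
  6951^4858=5090  6951^4859=5  6951^4860=6703  6951^4861=5194  6951^4862=570
  6951^4863=6738  6951^4864=3024
Found 3024 at exponent 4864.

4864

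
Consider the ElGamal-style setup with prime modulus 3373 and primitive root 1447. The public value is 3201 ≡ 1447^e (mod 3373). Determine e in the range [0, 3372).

Baby-step giant-step with m = ceil(sqrt(3372)) = 59.
Baby table (1447^j mod 3373 for j=0..58):
  0:1  1:1447  2:2549  3:1714  4:1003  5:951  6:3286  7:2285
  8:855  9:2667  10:437  11:1588  12:823  13:212  14:3194  15:708
  16:2457  17:137  18:2605  19:1794  20:2081  21:2491  22:2113  23:1573
  24:2729  25:2453  26:1095  27:2528  28:1684  29:1442  30:2060  31:2461
  32:2552  33:2682  34:1904  35:2720  36:2922  37:1765  38:594  39:2776
  40:3002  41:2843  42:2134  43:1603  44:2290  45:1344  46:1920  47:2261
  48:3230  49:2205  50:3150  51:1127  52:1610  53:2300  54:2322  55:426
  56:2536  57:3141  58:1596
Giant step factor: 1447^(-59) ≡ 1543 (mod 3373).
Scan 3201·1543^i mod 3373 for i = 0, 1, …:
  i=0: 3201   i=1: 1071   i=2: 3156   i=3: 2469
  i=4: 1550   i=5: 193   i=6: 975   i=7: 67
  i=8: 2191   i=9: 967     …   i=51: 366
  i=52: 1447
Match at i=52, j=1: e = 52·59 + 1 = 3069.

3069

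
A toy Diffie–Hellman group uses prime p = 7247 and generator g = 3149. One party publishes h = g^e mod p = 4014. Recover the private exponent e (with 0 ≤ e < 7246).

Baby-step giant-step with m = ceil(sqrt(7246)) = 86.
Baby table (3149^j mod 7247 for j=0..85):
  0:1  1:3149  2:2305  3:4198  4:974  5:1645  6:5747  7:1544
  8:6566  9:643  10:2894  11:3727  12:3430  13:3040  14:6920  15:6598
  16:7200  17:4184  18:370  19:5610  20:4951  21:2402  22:5277  23:7149
  24:3019  25:6014  26:1675  27:6006  28:5471  29:2060  30:875  31:1515
  32:2209  33:6268  34:4351  35:4469  36:6454  37:3058  38:5626  39:4606
  40:3047  41:7222  42:992  43:351  44:3755  45:4638  46:2357  47:1265
  48:4882  49:2531  50:5666  51:120  52:1036  53:1214  54:3717  55:928
  56:1731  57:1175  58:4105  59:5244  60:4690  61:6671  62:5173  63:5768
  64:2450  65:4242  66:1837  67:1607  68:2037  69:918  70:6476  71:7113
  72:5607  73:2751  74:2734  75:7177  76:4227  77:5331  78:3267  79:4290
  80:802  81:3542  82:625  83:4188  84:5719  85:336
Giant step factor: 3149^(-86) ≡ 3624 (mod 7247).
Scan 4014·3624^i mod 7247 for i = 0, 1, …:
  i=0: 4014   i=1: 2007   i=2: 4627   i=3: 5937
  i=4: 6592   i=5: 3296   i=6: 1648   i=7: 824
  i=8: 412   i=9: 206     …   i=28: 6593
  i=29: 6920
Match at i=29, j=14: e = 29·86 + 14 = 2508.

2508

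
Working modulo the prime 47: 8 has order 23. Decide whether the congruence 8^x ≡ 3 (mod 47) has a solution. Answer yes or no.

yes

⟨8⟩ has order 23; its elements mod 47 are {1, 2, 3, 4, 6, 7, 8, 9, 12, 14, 16, 17, 18, 21, 24, 25, 27, 28, 32, 34, 36, 37, 42}.
3 is in this set.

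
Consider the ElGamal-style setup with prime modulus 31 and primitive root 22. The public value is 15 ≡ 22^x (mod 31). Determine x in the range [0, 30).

3

Successive powers of 22 modulo 31:
  22^0=1  22^1=22  22^2=19  22^3=15
So 22^3 ≡ 15 (mod 31), giving x = 3.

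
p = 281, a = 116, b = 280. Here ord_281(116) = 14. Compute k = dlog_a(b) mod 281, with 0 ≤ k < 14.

7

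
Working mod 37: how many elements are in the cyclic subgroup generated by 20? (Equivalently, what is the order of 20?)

36

The order of 20 must divide p − 1 = 36 = 2^2 · 3^2.
Divisors: 1, 2, 3, 4, 6, 9, 12, 18, 36.
Check each in increasing order: 20^1 ≡ 20;  20^2 ≡ 30;  20^3 ≡ 8;  20^4 ≡ 12;  20^6 ≡ 27;  20^9 ≡ 31;  20^12 ≡ 26;  20^18 ≡ 36;  20^36 ≡ 1.
Smallest exponent giving 1 is 36.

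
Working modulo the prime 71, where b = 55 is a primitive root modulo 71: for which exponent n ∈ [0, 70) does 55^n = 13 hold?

Baby-step giant-step with m = ceil(sqrt(70)) = 9.
Baby table (55^j mod 71 for j=0..8):
  0:1  1:55  2:43  3:22  4:3  5:23  6:58  7:66
  8:9
Giant step factor: 55^(-9) ≡ 35 (mod 71).
Scan 13·35^i mod 71 for i = 0, 1, …:
  i=0: 13   i=1: 29   i=2: 21   i=3: 25
  i=4: 23
Match at i=4, j=5: n = 4·9 + 5 = 41.

41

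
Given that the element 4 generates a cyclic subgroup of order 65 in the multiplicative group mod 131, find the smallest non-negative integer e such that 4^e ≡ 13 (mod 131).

9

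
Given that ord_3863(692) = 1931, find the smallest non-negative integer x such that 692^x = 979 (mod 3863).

1799

Baby-step giant-step with m = ceil(sqrt(1931)) = 44.
Baby table (692^j mod 3863 for j=0..43):
  0:1  1:692  2:3715  3:1885  4:2589  5:3019  6:3128  7:1296
  8:616  9:1342  10:1544  11:2260  12:3268  13:1601  14:3074  15:2558
  16:882  17:3853  18:806  19:1480  20:465  21:1151  22:714  23:3487
  24:2492  25:1566  26:2032  27:12  28:578  29:2087  30:3305  31:164
  32:1461  33:2769  34:100  35:3529  36:652  37:3076  38:79  39:586
  40:3760  41:2121  42:3655  43:2858
Giant step factor: 692^(-44) ≡ 1513 (mod 3863).
Scan 979·1513^i mod 3863 for i = 0, 1, …:
  i=0: 979   i=1: 1698   i=2: 179   i=3: 417
  i=4: 1252   i=5: 1406   i=6: 2628   i=7: 1137
  i=8: 1246   i=9: 54     …   i=39: 3077
  i=40: 586
Match at i=40, j=39: x = 40·44 + 39 = 1799.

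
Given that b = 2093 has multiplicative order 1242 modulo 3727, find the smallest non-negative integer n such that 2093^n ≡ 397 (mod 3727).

220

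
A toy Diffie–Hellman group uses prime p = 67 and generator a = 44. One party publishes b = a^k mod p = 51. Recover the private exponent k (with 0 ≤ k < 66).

Baby-step giant-step with m = ceil(sqrt(66)) = 9.
Baby table (44^j mod 67 for j=0..8):
  0:1  1:44  2:60  3:27  4:49  5:12  6:59  7:50
  8:56
Giant step factor: 44^(-9) ≡ 58 (mod 67).
Scan 51·58^i mod 67 for i = 0, 1, …:
  i=0: 51   i=1: 10   i=2: 44
Match at i=2, j=1: k = 2·9 + 1 = 19.

19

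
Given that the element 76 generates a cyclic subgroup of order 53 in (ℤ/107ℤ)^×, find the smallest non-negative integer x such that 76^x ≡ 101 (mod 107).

Baby-step giant-step with m = ceil(sqrt(53)) = 8.
Baby table (76^j mod 107 for j=0..7):
  0:1  1:76  2:105  3:62  4:4  5:90  6:99  7:34
Giant step factor: 76^(-8) ≡ 87 (mod 107).
Scan 101·87^i mod 107 for i = 0, 1, …:
  i=0: 101   i=1: 13   i=2: 61   i=3: 64
  i=4: 4
Match at i=4, j=4: x = 4·8 + 4 = 36.

36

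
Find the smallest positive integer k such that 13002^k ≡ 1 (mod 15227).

The order of 13002 must divide p − 1 = 15226 = 2 · 23 · 331.
Divisors: 1, 2, 23, 46, 331, 662, 7613, 15226.
Check each in increasing order: 13002^1 ≡ 13002;  13002^2 ≡ 1850;  13002^23 ≡ 3184;  13002^46 ≡ 11901;  13002^331 ≡ 10013;  13002^662 ≡ 5601;  13002^7613 ≡ 15226;  13002^15226 ≡ 1.
Smallest exponent giving 1 is 15226.

15226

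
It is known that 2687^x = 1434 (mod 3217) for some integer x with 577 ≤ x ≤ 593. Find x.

584

Compute 2687^577 mod 3217 = 537, then multiply by 2687 repeatedly:
  2687^577=537  2687^578=1703  2687^579=1387  2687^580=1583  2687^581=647
  2687^582=1309  2687^583=1102  2687^584=1434
Found 1434 at exponent 584.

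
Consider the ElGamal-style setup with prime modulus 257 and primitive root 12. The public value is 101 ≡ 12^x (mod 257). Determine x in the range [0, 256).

43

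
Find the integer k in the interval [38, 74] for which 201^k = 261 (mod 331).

Compute 201^38 mod 331 = 26, then multiply by 201 repeatedly:
  201^38=26  201^39=261
Found 261 at exponent 39.

39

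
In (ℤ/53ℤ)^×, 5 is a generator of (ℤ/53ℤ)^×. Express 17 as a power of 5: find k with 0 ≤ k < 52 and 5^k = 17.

50

Baby-step giant-step with m = ceil(sqrt(52)) = 8.
Baby table (5^j mod 53 for j=0..7):
  0:1  1:5  2:25  3:19  4:42  5:51  6:43  7:3
Giant step factor: 5^(-8) ≡ 46 (mod 53).
Scan 17·46^i mod 53 for i = 0, 1, …:
  i=0: 17   i=1: 40   i=2: 38   i=3: 52
  i=4: 7   i=5: 4   i=6: 25
Match at i=6, j=2: k = 6·8 + 2 = 50.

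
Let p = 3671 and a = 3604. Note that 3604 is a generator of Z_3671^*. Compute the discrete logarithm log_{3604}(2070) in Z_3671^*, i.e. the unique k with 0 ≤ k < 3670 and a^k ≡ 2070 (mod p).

Baby-step giant-step with m = ceil(sqrt(3670)) = 61.
Baby table (3604^j mod 3671 for j=0..60):
  0:1  1:3604  2:818  3:259  4:1002  5:2615  6:1003  7:2548
  8:1821  9:2807  10:2823  11:1751  12:155  13:628  14:1976  15:3435
  16:1128  17:1515  18:1283  19:2143  20:3259  21:1907  22:716  23:3422
  24:1999  25:1894  26:1587  27:130  28:2303  29:3552  30:631  31:1775
  32:2218  33:1905  34:850  35:1786  36:1481  37:3561  38:28  39:1795
  40:878  41:3581  42:2359  43:3471  44:2387  45:1595  46:3265  47:1505
  48:1953  49:1305  50:669  51:2900  52:263  53:734  54:2216  55:2039
  56:2885  57:1268  58:3148  59:2002  60:1693
Giant step factor: 3604^(-61) ≡ 3165 (mod 3671).
Scan 2070·3165^i mod 3671 for i = 0, 1, …:
  i=0: 2070   i=1: 2486   i=2: 1237   i=3: 1819
  i=4: 1007   i=5: 727   i=6: 2909   i=7: 117
  i=8: 3205   i=9: 852     …   i=57: 608
  i=58: 716
Match at i=58, j=22: k = 58·61 + 22 = 3560.

3560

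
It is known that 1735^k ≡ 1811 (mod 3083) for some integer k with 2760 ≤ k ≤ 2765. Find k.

2760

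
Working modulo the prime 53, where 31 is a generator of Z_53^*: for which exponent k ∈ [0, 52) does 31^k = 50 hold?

47

Baby-step giant-step with m = ceil(sqrt(52)) = 8.
Baby table (31^j mod 53 for j=0..7):
  0:1  1:31  2:7  3:5  4:49  5:35  6:25  7:33
Giant step factor: 31^(-8) ≡ 10 (mod 53).
Scan 50·10^i mod 53 for i = 0, 1, …:
  i=0: 50   i=1: 23   i=2: 18   i=3: 21
  i=4: 51   i=5: 33
Match at i=5, j=7: k = 5·8 + 7 = 47.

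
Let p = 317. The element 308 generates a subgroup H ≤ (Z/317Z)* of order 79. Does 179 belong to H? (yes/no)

179 ∈ ⟨308⟩ iff 179^79 ≡ 1 (mod 317), since |⟨308⟩| = 79.
179^79 mod 317 = 1.
Since 1 = 1, 179 lies in the subgroup.

yes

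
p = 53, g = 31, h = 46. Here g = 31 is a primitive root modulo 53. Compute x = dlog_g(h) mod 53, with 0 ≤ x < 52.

Successive powers of 31 modulo 53:
  31^0=1  31^1=31  31^2=7  31^3=5  31^4=49  31^5=35
  31^6=25  31^7=33  31^8=16  31^9=19  31^10=6  31^11=27
  31^12=42  31^13=30  31^14=29  31^15=51  31^16=44  31^17=39
  31^18=43  31^19=8  31^20=36  31^21=3  31^22=40  31^23=21
  31^24=15  31^25=41  31^26=52  31^27=22  31^28=46
So 31^28 ≡ 46 (mod 53), giving x = 28.

28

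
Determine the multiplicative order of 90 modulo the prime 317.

158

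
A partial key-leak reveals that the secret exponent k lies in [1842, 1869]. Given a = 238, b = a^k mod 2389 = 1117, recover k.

1855

Compute 238^1842 mod 2389 = 2255, then multiply by 238 repeatedly:
  238^1842=2255  238^1843=1554  238^1844=1946  238^1845=2071  238^1846=764
  238^1847=268  238^1848=1670  238^1849=886  238^1850=636  238^1851=861
  238^1852=1853  238^1853=1438  238^1854=617  238^1855=1117
Found 1117 at exponent 1855.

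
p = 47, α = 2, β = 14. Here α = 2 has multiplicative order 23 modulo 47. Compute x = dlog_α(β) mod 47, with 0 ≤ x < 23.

13

Successive powers of 2 modulo 47:
  2^0=1  2^1=2  2^2=4  2^3=8  2^4=16  2^5=32
  2^6=17  2^7=34  2^8=21  2^9=42  2^10=37  2^11=27
  2^12=7  2^13=14
So 2^13 ≡ 14 (mod 47), giving x = 13.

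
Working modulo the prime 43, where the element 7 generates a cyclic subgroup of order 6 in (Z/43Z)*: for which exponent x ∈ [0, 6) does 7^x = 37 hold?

Successive powers of 7 modulo 43:
  7^0=1  7^1=7  7^2=6  7^3=42  7^4=36  7^5=37
So 7^5 ≡ 37 (mod 43), giving x = 5.

5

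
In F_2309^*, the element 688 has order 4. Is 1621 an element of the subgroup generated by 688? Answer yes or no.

⟨688⟩ has order 4; its elements mod 2309 are {1, 688, 1621, 2308}.
1621 is in this set.

yes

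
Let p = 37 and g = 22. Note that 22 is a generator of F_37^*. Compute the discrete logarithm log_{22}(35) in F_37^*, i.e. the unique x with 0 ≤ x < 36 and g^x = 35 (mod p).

Successive powers of 22 modulo 37:
  22^0=1  22^1=22  22^2=3  22^3=29  22^4=9  22^5=13
  22^6=27  22^7=2  22^8=7  22^9=6  22^10=21  22^11=18
  22^12=26  22^13=17  22^14=4  22^15=14  22^16=12  22^17=5
  22^18=36  22^19=15  22^20=34  22^21=8  22^22=28  22^23=24
  22^24=10  22^25=35
So 22^25 ≡ 35 (mod 37), giving x = 25.

25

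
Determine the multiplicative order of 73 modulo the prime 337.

The order of 73 must divide p − 1 = 336 = 2^4 · 3 · 7.
Divisors: 1, 2, 3, 4, 6, 7, 8, 12, 14, 16, 21, 24, 28, 42, 48, 56, 84, 112, 168, 336.
Check each in increasing order: 73^1 ≡ 73;  73^2 ≡ 274;  73^3 ≡ 119;  73^4 ≡ 262;  73^6 ≡ 7;  73^7 ≡ 174;  73^8 ≡ 233;  73^12 ≡ 49;  73^14 ≡ 283;  73^16 ≡ 32;  73^21 ≡ 40;  73^24 ≡ 42;  73^28 ≡ 220;  73^42 ≡ 252;  73^48 ≡ 79;  73^56 ≡ 209;  73^84 ≡ 148;  73^112 ≡ 208;  73^168 ≡ 336;  73^336 ≡ 1.
Smallest exponent giving 1 is 336.

336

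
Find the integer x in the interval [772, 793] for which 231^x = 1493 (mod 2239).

781

Compute 231^772 mod 2239 = 990, then multiply by 231 repeatedly:
  231^772=990  231^773=312  231^774=424  231^775=1667  231^776=2208
  231^777=1795  231^778=430  231^779=814  231^780=2197  231^781=1493
Found 1493 at exponent 781.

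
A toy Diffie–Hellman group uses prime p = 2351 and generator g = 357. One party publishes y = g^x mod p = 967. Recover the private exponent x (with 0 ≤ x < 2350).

2254

Baby-step giant-step with m = ceil(sqrt(2350)) = 49.
Baby table (357^j mod 2351 for j=0..48):
  0:1  1:357  2:495  3:390  4:521  5:268  6:1636  7:1004
  8:1076  9:919  10:1294  11:1162  12:1058  13:1546  14:1788  15:1195
  16:1084  17:1424  18:552  19:1931  20:524  21:1339  22:770  23:2174
  24:288  25:1723  26:1500  27:1823  28:1935  29:1952  30:968  31:2330
  32:1907  33:1360  34:1214  35:814  36:1425  37:909  38:75  39:914
  40:1860  41:1038  42:1459  43:1292  44:448  45:68  46:766  47:746
  48:659
Giant step factor: 357^(-49) ≡ 1976 (mod 2351).
Scan 967·1976^i mod 2351 for i = 0, 1, …:
  i=0: 967   i=1: 1780   i=2: 184   i=3: 1530
  i=4: 2245   i=5: 2134   i=6: 1441   i=7: 355
  i=8: 882   i=9: 741     …   i=45: 163
  i=46: 1
Match at i=46, j=0: x = 46·49 + 0 = 2254.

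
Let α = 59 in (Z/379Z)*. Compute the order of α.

The order of 59 must divide p − 1 = 378 = 2 · 3^3 · 7.
Divisors: 1, 2, 3, 6, 7, 9, 14, 18, 21, 27, 42, 54, 63, 126, 189, 378.
Check each in increasing order: 59^1 ≡ 59;  59^2 ≡ 70;  59^3 ≡ 340;  59^6 ≡ 5;  59^7 ≡ 295;  59^9 ≡ 184;  59^14 ≡ 234;  59^18 ≡ 125;  59^21 ≡ 52;  59^27 ≡ 260;  59^42 ≡ 51;  59^54 ≡ 138;  59^63 ≡ 378;  59^126 ≡ 1.
Smallest exponent giving 1 is 126.

126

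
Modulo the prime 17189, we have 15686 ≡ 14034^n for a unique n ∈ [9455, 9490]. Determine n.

Compute 14034^9455 mod 17189 = 11648, then multiply by 14034 repeatedly:
  14034^9455=11648  14034^9456=642  14034^9457=2792  14034^9458=9197  14034^9459=15686
Found 15686 at exponent 9459.

9459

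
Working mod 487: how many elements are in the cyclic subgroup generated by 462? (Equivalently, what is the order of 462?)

54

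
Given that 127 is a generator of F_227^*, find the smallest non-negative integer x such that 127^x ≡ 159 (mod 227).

Baby-step giant-step with m = ceil(sqrt(226)) = 16.
Baby table (127^j mod 227 for j=0..15):
  0:1  1:127  2:12  3:162  4:144  5:128  6:139  7:174
  8:79  9:45  10:40  11:86  12:26  13:124  14:85  15:126
Giant step factor: 127^(-16) ≡ 75 (mod 227).
Scan 159·75^i mod 227 for i = 0, 1, …:
  i=0: 159   i=1: 121   i=2: 222   i=3: 79
Match at i=3, j=8: x = 3·16 + 8 = 56.

56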